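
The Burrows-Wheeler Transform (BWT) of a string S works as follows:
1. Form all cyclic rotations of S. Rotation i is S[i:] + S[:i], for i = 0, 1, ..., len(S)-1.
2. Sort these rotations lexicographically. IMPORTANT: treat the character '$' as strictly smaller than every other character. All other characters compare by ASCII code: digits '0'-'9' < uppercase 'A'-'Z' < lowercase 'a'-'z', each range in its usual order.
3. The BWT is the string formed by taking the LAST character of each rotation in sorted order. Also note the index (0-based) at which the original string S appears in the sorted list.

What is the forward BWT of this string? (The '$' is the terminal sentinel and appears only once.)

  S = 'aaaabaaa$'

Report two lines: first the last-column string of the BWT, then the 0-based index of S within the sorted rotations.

All 9 rotations (rotation i = S[i:]+S[:i]):
  rot[0] = aaaabaaa$
  rot[1] = aaabaaa$a
  rot[2] = aabaaa$aa
  rot[3] = abaaa$aaa
  rot[4] = baaa$aaaa
  rot[5] = aaa$aaaab
  rot[6] = aa$aaaaba
  rot[7] = a$aaaabaa
  rot[8] = $aaaabaaa
Sorted (with $ < everything):
  sorted[0] = $aaaabaaa  (last char: 'a')
  sorted[1] = a$aaaabaa  (last char: 'a')
  sorted[2] = aa$aaaaba  (last char: 'a')
  sorted[3] = aaa$aaaab  (last char: 'b')
  sorted[4] = aaaabaaa$  (last char: '$')
  sorted[5] = aaabaaa$a  (last char: 'a')
  sorted[6] = aabaaa$aa  (last char: 'a')
  sorted[7] = abaaa$aaa  (last char: 'a')
  sorted[8] = baaa$aaaa  (last char: 'a')
Last column: aaab$aaaa
Original string S is at sorted index 4

Answer: aaab$aaaa
4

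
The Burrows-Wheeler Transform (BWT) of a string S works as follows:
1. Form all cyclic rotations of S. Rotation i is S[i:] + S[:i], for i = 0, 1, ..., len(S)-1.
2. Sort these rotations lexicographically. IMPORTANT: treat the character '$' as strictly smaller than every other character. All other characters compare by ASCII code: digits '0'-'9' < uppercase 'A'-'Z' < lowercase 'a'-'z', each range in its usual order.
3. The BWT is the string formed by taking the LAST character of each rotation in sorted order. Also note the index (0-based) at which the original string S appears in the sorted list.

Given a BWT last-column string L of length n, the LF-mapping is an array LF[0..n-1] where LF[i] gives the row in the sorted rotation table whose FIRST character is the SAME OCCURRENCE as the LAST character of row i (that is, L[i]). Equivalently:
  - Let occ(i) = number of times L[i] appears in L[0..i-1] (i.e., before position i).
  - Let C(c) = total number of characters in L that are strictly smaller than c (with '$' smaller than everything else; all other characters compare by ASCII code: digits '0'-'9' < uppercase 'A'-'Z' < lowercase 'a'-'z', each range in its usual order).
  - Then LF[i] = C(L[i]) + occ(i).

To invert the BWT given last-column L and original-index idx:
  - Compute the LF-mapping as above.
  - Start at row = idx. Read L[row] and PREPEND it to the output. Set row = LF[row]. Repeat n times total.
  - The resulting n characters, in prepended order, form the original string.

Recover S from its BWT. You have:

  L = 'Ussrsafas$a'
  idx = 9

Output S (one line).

Answer: sassafrasU$

Derivation:
LF mapping: 1 7 8 6 9 2 5 3 10 0 4
Walk LF starting at row 9, prepending L[row]:
  step 1: row=9, L[9]='$', prepend. Next row=LF[9]=0
  step 2: row=0, L[0]='U', prepend. Next row=LF[0]=1
  step 3: row=1, L[1]='s', prepend. Next row=LF[1]=7
  step 4: row=7, L[7]='a', prepend. Next row=LF[7]=3
  step 5: row=3, L[3]='r', prepend. Next row=LF[3]=6
  step 6: row=6, L[6]='f', prepend. Next row=LF[6]=5
  step 7: row=5, L[5]='a', prepend. Next row=LF[5]=2
  step 8: row=2, L[2]='s', prepend. Next row=LF[2]=8
  step 9: row=8, L[8]='s', prepend. Next row=LF[8]=10
  step 10: row=10, L[10]='a', prepend. Next row=LF[10]=4
  step 11: row=4, L[4]='s', prepend. Next row=LF[4]=9
Reversed output: sassafrasU$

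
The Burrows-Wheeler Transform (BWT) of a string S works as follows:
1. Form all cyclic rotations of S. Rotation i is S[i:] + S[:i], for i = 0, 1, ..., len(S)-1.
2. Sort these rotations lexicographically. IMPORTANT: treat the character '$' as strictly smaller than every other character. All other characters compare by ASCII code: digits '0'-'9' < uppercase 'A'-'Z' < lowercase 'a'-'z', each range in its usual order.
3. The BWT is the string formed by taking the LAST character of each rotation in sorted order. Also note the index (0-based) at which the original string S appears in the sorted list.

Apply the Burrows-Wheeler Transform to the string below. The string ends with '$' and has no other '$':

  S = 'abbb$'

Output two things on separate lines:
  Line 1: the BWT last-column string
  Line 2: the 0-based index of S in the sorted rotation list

All 5 rotations (rotation i = S[i:]+S[:i]):
  rot[0] = abbb$
  rot[1] = bbb$a
  rot[2] = bb$ab
  rot[3] = b$abb
  rot[4] = $abbb
Sorted (with $ < everything):
  sorted[0] = $abbb  (last char: 'b')
  sorted[1] = abbb$  (last char: '$')
  sorted[2] = b$abb  (last char: 'b')
  sorted[3] = bb$ab  (last char: 'b')
  sorted[4] = bbb$a  (last char: 'a')
Last column: b$bba
Original string S is at sorted index 1

Answer: b$bba
1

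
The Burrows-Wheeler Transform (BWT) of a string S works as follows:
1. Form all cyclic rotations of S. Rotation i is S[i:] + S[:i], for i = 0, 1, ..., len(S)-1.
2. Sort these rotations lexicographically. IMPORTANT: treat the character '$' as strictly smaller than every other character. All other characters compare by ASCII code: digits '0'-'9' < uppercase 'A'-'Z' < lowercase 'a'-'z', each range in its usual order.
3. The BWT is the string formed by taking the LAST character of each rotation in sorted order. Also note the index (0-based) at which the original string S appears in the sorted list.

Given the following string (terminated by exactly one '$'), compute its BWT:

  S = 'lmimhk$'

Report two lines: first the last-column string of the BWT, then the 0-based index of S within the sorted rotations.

All 7 rotations (rotation i = S[i:]+S[:i]):
  rot[0] = lmimhk$
  rot[1] = mimhk$l
  rot[2] = imhk$lm
  rot[3] = mhk$lmi
  rot[4] = hk$lmim
  rot[5] = k$lmimh
  rot[6] = $lmimhk
Sorted (with $ < everything):
  sorted[0] = $lmimhk  (last char: 'k')
  sorted[1] = hk$lmim  (last char: 'm')
  sorted[2] = imhk$lm  (last char: 'm')
  sorted[3] = k$lmimh  (last char: 'h')
  sorted[4] = lmimhk$  (last char: '$')
  sorted[5] = mhk$lmi  (last char: 'i')
  sorted[6] = mimhk$l  (last char: 'l')
Last column: kmmh$il
Original string S is at sorted index 4

Answer: kmmh$il
4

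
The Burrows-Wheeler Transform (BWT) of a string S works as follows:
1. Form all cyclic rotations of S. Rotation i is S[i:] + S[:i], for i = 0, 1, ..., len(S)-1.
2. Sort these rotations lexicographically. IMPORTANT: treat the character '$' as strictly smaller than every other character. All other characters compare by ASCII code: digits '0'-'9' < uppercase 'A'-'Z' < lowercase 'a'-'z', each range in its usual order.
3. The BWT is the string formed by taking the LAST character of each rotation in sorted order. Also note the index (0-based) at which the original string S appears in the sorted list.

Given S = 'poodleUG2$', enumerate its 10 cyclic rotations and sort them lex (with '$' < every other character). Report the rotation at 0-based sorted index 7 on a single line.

Answer: odleUG2$po

Derivation:
All 10 rotations (rotation i = S[i:]+S[:i]):
  rot[0] = poodleUG2$
  rot[1] = oodleUG2$p
  rot[2] = odleUG2$po
  rot[3] = dleUG2$poo
  rot[4] = leUG2$pood
  rot[5] = eUG2$poodl
  rot[6] = UG2$poodle
  rot[7] = G2$poodleU
  rot[8] = 2$poodleUG
  rot[9] = $poodleUG2
Sorted (with $ < everything):
  sorted[0] = $poodleUG2
  sorted[1] = 2$poodleUG
  sorted[2] = G2$poodleU
  sorted[3] = UG2$poodle
  sorted[4] = dleUG2$poo
  sorted[5] = eUG2$poodl
  sorted[6] = leUG2$pood
  sorted[7] = odleUG2$po
  sorted[8] = oodleUG2$p
  sorted[9] = poodleUG2$
sorted[7] = odleUG2$po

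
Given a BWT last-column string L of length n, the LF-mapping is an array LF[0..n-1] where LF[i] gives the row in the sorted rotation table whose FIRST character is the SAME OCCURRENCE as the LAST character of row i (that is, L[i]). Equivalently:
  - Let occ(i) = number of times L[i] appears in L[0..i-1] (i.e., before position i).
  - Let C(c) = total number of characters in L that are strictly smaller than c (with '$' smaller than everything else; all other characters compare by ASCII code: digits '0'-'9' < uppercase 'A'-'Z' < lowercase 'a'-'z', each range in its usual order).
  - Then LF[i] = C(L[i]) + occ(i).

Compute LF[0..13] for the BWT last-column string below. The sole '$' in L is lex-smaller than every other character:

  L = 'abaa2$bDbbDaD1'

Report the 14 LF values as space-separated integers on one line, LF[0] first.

Char counts: '$':1, '1':1, '2':1, 'D':3, 'a':4, 'b':4
C (first-col start): C('$')=0, C('1')=1, C('2')=2, C('D')=3, C('a')=6, C('b')=10
L[0]='a': occ=0, LF[0]=C('a')+0=6+0=6
L[1]='b': occ=0, LF[1]=C('b')+0=10+0=10
L[2]='a': occ=1, LF[2]=C('a')+1=6+1=7
L[3]='a': occ=2, LF[3]=C('a')+2=6+2=8
L[4]='2': occ=0, LF[4]=C('2')+0=2+0=2
L[5]='$': occ=0, LF[5]=C('$')+0=0+0=0
L[6]='b': occ=1, LF[6]=C('b')+1=10+1=11
L[7]='D': occ=0, LF[7]=C('D')+0=3+0=3
L[8]='b': occ=2, LF[8]=C('b')+2=10+2=12
L[9]='b': occ=3, LF[9]=C('b')+3=10+3=13
L[10]='D': occ=1, LF[10]=C('D')+1=3+1=4
L[11]='a': occ=3, LF[11]=C('a')+3=6+3=9
L[12]='D': occ=2, LF[12]=C('D')+2=3+2=5
L[13]='1': occ=0, LF[13]=C('1')+0=1+0=1

Answer: 6 10 7 8 2 0 11 3 12 13 4 9 5 1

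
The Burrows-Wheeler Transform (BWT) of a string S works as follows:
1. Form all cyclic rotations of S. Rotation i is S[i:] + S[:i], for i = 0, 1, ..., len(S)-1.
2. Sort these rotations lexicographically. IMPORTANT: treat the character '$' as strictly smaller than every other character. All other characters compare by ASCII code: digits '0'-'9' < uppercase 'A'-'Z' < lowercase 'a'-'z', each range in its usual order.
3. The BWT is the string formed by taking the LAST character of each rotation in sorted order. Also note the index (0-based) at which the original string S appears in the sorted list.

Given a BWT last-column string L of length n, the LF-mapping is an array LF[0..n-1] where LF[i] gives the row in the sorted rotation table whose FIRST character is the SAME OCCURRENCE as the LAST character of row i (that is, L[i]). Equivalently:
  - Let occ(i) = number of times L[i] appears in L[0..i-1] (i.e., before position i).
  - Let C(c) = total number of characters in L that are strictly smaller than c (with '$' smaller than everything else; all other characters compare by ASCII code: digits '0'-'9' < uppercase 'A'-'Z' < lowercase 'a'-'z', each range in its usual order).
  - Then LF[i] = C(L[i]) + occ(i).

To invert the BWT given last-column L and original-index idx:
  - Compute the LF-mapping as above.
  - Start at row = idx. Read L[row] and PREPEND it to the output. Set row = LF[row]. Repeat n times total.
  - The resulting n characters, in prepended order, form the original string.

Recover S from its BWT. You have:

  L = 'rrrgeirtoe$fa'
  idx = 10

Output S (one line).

LF mapping: 8 9 10 5 2 6 11 12 7 3 0 4 1
Walk LF starting at row 10, prepending L[row]:
  step 1: row=10, L[10]='$', prepend. Next row=LF[10]=0
  step 2: row=0, L[0]='r', prepend. Next row=LF[0]=8
  step 3: row=8, L[8]='o', prepend. Next row=LF[8]=7
  step 4: row=7, L[7]='t', prepend. Next row=LF[7]=12
  step 5: row=12, L[12]='a', prepend. Next row=LF[12]=1
  step 6: row=1, L[1]='r', prepend. Next row=LF[1]=9
  step 7: row=9, L[9]='e', prepend. Next row=LF[9]=3
  step 8: row=3, L[3]='g', prepend. Next row=LF[3]=5
  step 9: row=5, L[5]='i', prepend. Next row=LF[5]=6
  step 10: row=6, L[6]='r', prepend. Next row=LF[6]=11
  step 11: row=11, L[11]='f', prepend. Next row=LF[11]=4
  step 12: row=4, L[4]='e', prepend. Next row=LF[4]=2
  step 13: row=2, L[2]='r', prepend. Next row=LF[2]=10
Reversed output: refrigerator$

Answer: refrigerator$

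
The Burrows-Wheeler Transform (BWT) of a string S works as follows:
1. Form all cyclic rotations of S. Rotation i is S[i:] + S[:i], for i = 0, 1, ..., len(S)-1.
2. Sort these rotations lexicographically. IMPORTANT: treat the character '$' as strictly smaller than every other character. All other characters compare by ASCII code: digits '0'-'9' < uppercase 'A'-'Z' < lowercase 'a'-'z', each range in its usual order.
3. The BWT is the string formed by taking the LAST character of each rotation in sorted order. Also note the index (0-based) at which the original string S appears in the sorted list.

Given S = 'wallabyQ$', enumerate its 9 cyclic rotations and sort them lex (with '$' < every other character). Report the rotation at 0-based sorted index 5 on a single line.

Answer: labyQ$wal

Derivation:
All 9 rotations (rotation i = S[i:]+S[:i]):
  rot[0] = wallabyQ$
  rot[1] = allabyQ$w
  rot[2] = llabyQ$wa
  rot[3] = labyQ$wal
  rot[4] = abyQ$wall
  rot[5] = byQ$walla
  rot[6] = yQ$wallab
  rot[7] = Q$wallaby
  rot[8] = $wallabyQ
Sorted (with $ < everything):
  sorted[0] = $wallabyQ
  sorted[1] = Q$wallaby
  sorted[2] = abyQ$wall
  sorted[3] = allabyQ$w
  sorted[4] = byQ$walla
  sorted[5] = labyQ$wal
  sorted[6] = llabyQ$wa
  sorted[7] = wallabyQ$
  sorted[8] = yQ$wallab
sorted[5] = labyQ$wal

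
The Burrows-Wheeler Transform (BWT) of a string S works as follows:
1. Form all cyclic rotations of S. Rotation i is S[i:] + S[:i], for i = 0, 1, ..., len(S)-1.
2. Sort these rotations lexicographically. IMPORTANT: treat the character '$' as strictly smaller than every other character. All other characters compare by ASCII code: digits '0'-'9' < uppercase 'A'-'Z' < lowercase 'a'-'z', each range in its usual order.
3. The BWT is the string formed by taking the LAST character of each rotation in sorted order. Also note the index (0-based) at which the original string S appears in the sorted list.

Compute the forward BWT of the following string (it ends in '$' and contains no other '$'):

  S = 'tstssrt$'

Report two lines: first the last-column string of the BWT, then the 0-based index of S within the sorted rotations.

Answer: tssttrs$
7

Derivation:
All 8 rotations (rotation i = S[i:]+S[:i]):
  rot[0] = tstssrt$
  rot[1] = stssrt$t
  rot[2] = tssrt$ts
  rot[3] = ssrt$tst
  rot[4] = srt$tsts
  rot[5] = rt$tstss
  rot[6] = t$tstssr
  rot[7] = $tstssrt
Sorted (with $ < everything):
  sorted[0] = $tstssrt  (last char: 't')
  sorted[1] = rt$tstss  (last char: 's')
  sorted[2] = srt$tsts  (last char: 's')
  sorted[3] = ssrt$tst  (last char: 't')
  sorted[4] = stssrt$t  (last char: 't')
  sorted[5] = t$tstssr  (last char: 'r')
  sorted[6] = tssrt$ts  (last char: 's')
  sorted[7] = tstssrt$  (last char: '$')
Last column: tssttrs$
Original string S is at sorted index 7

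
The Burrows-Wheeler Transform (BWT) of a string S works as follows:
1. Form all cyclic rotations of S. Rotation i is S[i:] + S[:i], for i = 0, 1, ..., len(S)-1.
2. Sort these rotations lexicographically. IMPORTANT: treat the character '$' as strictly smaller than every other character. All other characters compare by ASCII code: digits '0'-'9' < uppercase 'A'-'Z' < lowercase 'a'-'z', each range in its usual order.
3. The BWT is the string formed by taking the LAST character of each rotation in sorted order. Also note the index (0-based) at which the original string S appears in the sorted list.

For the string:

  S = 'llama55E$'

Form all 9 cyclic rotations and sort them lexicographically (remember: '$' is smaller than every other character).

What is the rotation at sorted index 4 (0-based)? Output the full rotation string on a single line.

Answer: a55E$llam

Derivation:
All 9 rotations (rotation i = S[i:]+S[:i]):
  rot[0] = llama55E$
  rot[1] = lama55E$l
  rot[2] = ama55E$ll
  rot[3] = ma55E$lla
  rot[4] = a55E$llam
  rot[5] = 55E$llama
  rot[6] = 5E$llama5
  rot[7] = E$llama55
  rot[8] = $llama55E
Sorted (with $ < everything):
  sorted[0] = $llama55E
  sorted[1] = 55E$llama
  sorted[2] = 5E$llama5
  sorted[3] = E$llama55
  sorted[4] = a55E$llam
  sorted[5] = ama55E$ll
  sorted[6] = lama55E$l
  sorted[7] = llama55E$
  sorted[8] = ma55E$lla
sorted[4] = a55E$llam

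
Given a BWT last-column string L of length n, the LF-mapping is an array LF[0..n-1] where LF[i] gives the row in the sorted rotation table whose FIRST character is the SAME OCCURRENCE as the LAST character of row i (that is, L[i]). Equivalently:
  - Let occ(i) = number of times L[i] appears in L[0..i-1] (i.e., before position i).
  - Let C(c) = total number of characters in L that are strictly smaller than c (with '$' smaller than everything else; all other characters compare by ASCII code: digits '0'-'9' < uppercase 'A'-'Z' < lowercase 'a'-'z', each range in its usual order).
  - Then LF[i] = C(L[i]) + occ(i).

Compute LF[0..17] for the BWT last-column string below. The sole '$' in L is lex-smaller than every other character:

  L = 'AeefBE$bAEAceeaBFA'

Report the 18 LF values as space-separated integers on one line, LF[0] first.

Answer: 1 13 14 17 5 7 0 11 2 8 3 12 15 16 10 6 9 4

Derivation:
Char counts: '$':1, 'A':4, 'B':2, 'E':2, 'F':1, 'a':1, 'b':1, 'c':1, 'e':4, 'f':1
C (first-col start): C('$')=0, C('A')=1, C('B')=5, C('E')=7, C('F')=9, C('a')=10, C('b')=11, C('c')=12, C('e')=13, C('f')=17
L[0]='A': occ=0, LF[0]=C('A')+0=1+0=1
L[1]='e': occ=0, LF[1]=C('e')+0=13+0=13
L[2]='e': occ=1, LF[2]=C('e')+1=13+1=14
L[3]='f': occ=0, LF[3]=C('f')+0=17+0=17
L[4]='B': occ=0, LF[4]=C('B')+0=5+0=5
L[5]='E': occ=0, LF[5]=C('E')+0=7+0=7
L[6]='$': occ=0, LF[6]=C('$')+0=0+0=0
L[7]='b': occ=0, LF[7]=C('b')+0=11+0=11
L[8]='A': occ=1, LF[8]=C('A')+1=1+1=2
L[9]='E': occ=1, LF[9]=C('E')+1=7+1=8
L[10]='A': occ=2, LF[10]=C('A')+2=1+2=3
L[11]='c': occ=0, LF[11]=C('c')+0=12+0=12
L[12]='e': occ=2, LF[12]=C('e')+2=13+2=15
L[13]='e': occ=3, LF[13]=C('e')+3=13+3=16
L[14]='a': occ=0, LF[14]=C('a')+0=10+0=10
L[15]='B': occ=1, LF[15]=C('B')+1=5+1=6
L[16]='F': occ=0, LF[16]=C('F')+0=9+0=9
L[17]='A': occ=3, LF[17]=C('A')+3=1+3=4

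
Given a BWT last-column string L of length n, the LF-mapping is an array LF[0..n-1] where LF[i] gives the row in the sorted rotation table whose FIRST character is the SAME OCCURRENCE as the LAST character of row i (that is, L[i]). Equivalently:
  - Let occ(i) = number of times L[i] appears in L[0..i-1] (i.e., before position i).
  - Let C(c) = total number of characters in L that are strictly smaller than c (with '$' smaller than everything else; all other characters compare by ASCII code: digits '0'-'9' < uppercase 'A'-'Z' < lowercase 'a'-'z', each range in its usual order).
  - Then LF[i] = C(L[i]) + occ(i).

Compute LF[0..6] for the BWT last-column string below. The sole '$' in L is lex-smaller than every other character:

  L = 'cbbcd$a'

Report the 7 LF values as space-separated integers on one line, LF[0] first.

Answer: 4 2 3 5 6 0 1

Derivation:
Char counts: '$':1, 'a':1, 'b':2, 'c':2, 'd':1
C (first-col start): C('$')=0, C('a')=1, C('b')=2, C('c')=4, C('d')=6
L[0]='c': occ=0, LF[0]=C('c')+0=4+0=4
L[1]='b': occ=0, LF[1]=C('b')+0=2+0=2
L[2]='b': occ=1, LF[2]=C('b')+1=2+1=3
L[3]='c': occ=1, LF[3]=C('c')+1=4+1=5
L[4]='d': occ=0, LF[4]=C('d')+0=6+0=6
L[5]='$': occ=0, LF[5]=C('$')+0=0+0=0
L[6]='a': occ=0, LF[6]=C('a')+0=1+0=1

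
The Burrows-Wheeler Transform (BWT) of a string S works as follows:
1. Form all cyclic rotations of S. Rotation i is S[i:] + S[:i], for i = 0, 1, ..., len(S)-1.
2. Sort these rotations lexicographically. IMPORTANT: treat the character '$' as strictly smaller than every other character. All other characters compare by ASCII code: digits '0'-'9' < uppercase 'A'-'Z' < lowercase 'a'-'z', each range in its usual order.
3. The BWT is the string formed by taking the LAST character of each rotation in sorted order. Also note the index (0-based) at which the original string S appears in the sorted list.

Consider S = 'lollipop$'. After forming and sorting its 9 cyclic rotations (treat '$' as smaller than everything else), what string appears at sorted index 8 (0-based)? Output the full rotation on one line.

Answer: pop$lolli

Derivation:
All 9 rotations (rotation i = S[i:]+S[:i]):
  rot[0] = lollipop$
  rot[1] = ollipop$l
  rot[2] = llipop$lo
  rot[3] = lipop$lol
  rot[4] = ipop$loll
  rot[5] = pop$lolli
  rot[6] = op$lollip
  rot[7] = p$lollipo
  rot[8] = $lollipop
Sorted (with $ < everything):
  sorted[0] = $lollipop
  sorted[1] = ipop$loll
  sorted[2] = lipop$lol
  sorted[3] = llipop$lo
  sorted[4] = lollipop$
  sorted[5] = ollipop$l
  sorted[6] = op$lollip
  sorted[7] = p$lollipo
  sorted[8] = pop$lolli
sorted[8] = pop$lolli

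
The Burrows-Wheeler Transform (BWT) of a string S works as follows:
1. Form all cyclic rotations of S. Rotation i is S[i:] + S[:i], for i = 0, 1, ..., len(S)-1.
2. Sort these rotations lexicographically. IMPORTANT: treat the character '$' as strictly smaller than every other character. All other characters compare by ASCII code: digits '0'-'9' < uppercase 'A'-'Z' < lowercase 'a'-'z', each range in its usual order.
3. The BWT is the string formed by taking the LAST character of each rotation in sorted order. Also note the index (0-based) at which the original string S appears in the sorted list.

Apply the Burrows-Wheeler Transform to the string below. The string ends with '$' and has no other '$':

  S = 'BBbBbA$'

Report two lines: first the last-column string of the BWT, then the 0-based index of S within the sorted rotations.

All 7 rotations (rotation i = S[i:]+S[:i]):
  rot[0] = BBbBbA$
  rot[1] = BbBbA$B
  rot[2] = bBbA$BB
  rot[3] = BbA$BBb
  rot[4] = bA$BBbB
  rot[5] = A$BBbBb
  rot[6] = $BBbBbA
Sorted (with $ < everything):
  sorted[0] = $BBbBbA  (last char: 'A')
  sorted[1] = A$BBbBb  (last char: 'b')
  sorted[2] = BBbBbA$  (last char: '$')
  sorted[3] = BbA$BBb  (last char: 'b')
  sorted[4] = BbBbA$B  (last char: 'B')
  sorted[5] = bA$BBbB  (last char: 'B')
  sorted[6] = bBbA$BB  (last char: 'B')
Last column: Ab$bBBB
Original string S is at sorted index 2

Answer: Ab$bBBB
2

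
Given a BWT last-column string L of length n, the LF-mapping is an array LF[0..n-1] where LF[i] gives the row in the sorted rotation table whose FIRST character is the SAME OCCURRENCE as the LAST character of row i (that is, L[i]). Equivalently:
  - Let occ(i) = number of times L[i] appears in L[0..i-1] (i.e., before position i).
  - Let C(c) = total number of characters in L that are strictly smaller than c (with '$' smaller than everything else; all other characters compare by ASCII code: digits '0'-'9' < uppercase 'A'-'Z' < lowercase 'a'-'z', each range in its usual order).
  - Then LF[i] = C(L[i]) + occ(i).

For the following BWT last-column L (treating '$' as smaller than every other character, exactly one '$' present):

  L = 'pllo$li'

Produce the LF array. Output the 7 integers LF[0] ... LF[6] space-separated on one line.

Answer: 6 2 3 5 0 4 1

Derivation:
Char counts: '$':1, 'i':1, 'l':3, 'o':1, 'p':1
C (first-col start): C('$')=0, C('i')=1, C('l')=2, C('o')=5, C('p')=6
L[0]='p': occ=0, LF[0]=C('p')+0=6+0=6
L[1]='l': occ=0, LF[1]=C('l')+0=2+0=2
L[2]='l': occ=1, LF[2]=C('l')+1=2+1=3
L[3]='o': occ=0, LF[3]=C('o')+0=5+0=5
L[4]='$': occ=0, LF[4]=C('$')+0=0+0=0
L[5]='l': occ=2, LF[5]=C('l')+2=2+2=4
L[6]='i': occ=0, LF[6]=C('i')+0=1+0=1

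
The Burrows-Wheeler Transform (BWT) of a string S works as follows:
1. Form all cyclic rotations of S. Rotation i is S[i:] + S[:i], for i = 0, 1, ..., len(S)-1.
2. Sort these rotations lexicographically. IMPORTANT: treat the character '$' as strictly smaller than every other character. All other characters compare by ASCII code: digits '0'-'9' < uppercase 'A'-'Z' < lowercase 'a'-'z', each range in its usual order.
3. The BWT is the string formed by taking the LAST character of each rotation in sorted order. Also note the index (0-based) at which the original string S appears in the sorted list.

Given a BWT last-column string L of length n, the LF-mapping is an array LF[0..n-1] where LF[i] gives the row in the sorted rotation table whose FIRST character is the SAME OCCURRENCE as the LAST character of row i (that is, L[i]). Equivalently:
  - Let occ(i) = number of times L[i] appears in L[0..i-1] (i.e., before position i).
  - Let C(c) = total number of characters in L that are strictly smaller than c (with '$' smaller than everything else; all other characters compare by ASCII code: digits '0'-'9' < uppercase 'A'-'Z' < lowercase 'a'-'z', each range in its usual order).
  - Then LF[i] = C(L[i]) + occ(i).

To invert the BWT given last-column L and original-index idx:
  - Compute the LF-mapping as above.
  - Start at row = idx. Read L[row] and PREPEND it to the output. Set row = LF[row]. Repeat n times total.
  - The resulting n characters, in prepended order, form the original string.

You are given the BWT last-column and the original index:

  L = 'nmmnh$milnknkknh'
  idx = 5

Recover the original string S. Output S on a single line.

Answer: knilmhkmknmhnnn$

Derivation:
LF mapping: 11 8 9 12 1 0 10 3 7 13 4 14 5 6 15 2
Walk LF starting at row 5, prepending L[row]:
  step 1: row=5, L[5]='$', prepend. Next row=LF[5]=0
  step 2: row=0, L[0]='n', prepend. Next row=LF[0]=11
  step 3: row=11, L[11]='n', prepend. Next row=LF[11]=14
  step 4: row=14, L[14]='n', prepend. Next row=LF[14]=15
  step 5: row=15, L[15]='h', prepend. Next row=LF[15]=2
  step 6: row=2, L[2]='m', prepend. Next row=LF[2]=9
  step 7: row=9, L[9]='n', prepend. Next row=LF[9]=13
  step 8: row=13, L[13]='k', prepend. Next row=LF[13]=6
  step 9: row=6, L[6]='m', prepend. Next row=LF[6]=10
  step 10: row=10, L[10]='k', prepend. Next row=LF[10]=4
  step 11: row=4, L[4]='h', prepend. Next row=LF[4]=1
  step 12: row=1, L[1]='m', prepend. Next row=LF[1]=8
  step 13: row=8, L[8]='l', prepend. Next row=LF[8]=7
  step 14: row=7, L[7]='i', prepend. Next row=LF[7]=3
  step 15: row=3, L[3]='n', prepend. Next row=LF[3]=12
  step 16: row=12, L[12]='k', prepend. Next row=LF[12]=5
Reversed output: knilmhkmknmhnnn$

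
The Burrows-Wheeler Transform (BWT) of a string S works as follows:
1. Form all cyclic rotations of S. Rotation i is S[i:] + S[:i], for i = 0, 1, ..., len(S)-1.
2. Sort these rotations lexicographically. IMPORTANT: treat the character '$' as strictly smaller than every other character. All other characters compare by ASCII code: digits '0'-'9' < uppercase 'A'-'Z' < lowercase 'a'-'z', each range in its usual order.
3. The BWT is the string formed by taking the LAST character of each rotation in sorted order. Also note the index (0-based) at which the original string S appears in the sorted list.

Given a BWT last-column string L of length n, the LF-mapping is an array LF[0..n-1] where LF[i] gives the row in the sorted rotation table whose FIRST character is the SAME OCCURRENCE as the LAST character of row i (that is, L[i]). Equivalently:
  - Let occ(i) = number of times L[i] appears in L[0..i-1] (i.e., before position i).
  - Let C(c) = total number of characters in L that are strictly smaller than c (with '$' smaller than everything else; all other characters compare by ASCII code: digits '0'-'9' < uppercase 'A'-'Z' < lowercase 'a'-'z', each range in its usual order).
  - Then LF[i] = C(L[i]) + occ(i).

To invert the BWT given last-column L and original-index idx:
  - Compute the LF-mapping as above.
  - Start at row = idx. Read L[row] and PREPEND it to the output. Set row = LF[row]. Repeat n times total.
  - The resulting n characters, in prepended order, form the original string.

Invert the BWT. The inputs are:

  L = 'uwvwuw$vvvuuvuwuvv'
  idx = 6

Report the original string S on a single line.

LF mapping: 1 14 7 15 2 16 0 8 9 10 3 4 11 5 17 6 12 13
Walk LF starting at row 6, prepending L[row]:
  step 1: row=6, L[6]='$', prepend. Next row=LF[6]=0
  step 2: row=0, L[0]='u', prepend. Next row=LF[0]=1
  step 3: row=1, L[1]='w', prepend. Next row=LF[1]=14
  step 4: row=14, L[14]='w', prepend. Next row=LF[14]=17
  step 5: row=17, L[17]='v', prepend. Next row=LF[17]=13
  step 6: row=13, L[13]='u', prepend. Next row=LF[13]=5
  step 7: row=5, L[5]='w', prepend. Next row=LF[5]=16
  step 8: row=16, L[16]='v', prepend. Next row=LF[16]=12
  step 9: row=12, L[12]='v', prepend. Next row=LF[12]=11
  step 10: row=11, L[11]='u', prepend. Next row=LF[11]=4
  step 11: row=4, L[4]='u', prepend. Next row=LF[4]=2
  step 12: row=2, L[2]='v', prepend. Next row=LF[2]=7
  step 13: row=7, L[7]='v', prepend. Next row=LF[7]=8
  step 14: row=8, L[8]='v', prepend. Next row=LF[8]=9
  step 15: row=9, L[9]='v', prepend. Next row=LF[9]=10
  step 16: row=10, L[10]='u', prepend. Next row=LF[10]=3
  step 17: row=3, L[3]='w', prepend. Next row=LF[3]=15
  step 18: row=15, L[15]='u', prepend. Next row=LF[15]=6
Reversed output: uwuvvvvuuvvwuvwwu$

Answer: uwuvvvvuuvvwuvwwu$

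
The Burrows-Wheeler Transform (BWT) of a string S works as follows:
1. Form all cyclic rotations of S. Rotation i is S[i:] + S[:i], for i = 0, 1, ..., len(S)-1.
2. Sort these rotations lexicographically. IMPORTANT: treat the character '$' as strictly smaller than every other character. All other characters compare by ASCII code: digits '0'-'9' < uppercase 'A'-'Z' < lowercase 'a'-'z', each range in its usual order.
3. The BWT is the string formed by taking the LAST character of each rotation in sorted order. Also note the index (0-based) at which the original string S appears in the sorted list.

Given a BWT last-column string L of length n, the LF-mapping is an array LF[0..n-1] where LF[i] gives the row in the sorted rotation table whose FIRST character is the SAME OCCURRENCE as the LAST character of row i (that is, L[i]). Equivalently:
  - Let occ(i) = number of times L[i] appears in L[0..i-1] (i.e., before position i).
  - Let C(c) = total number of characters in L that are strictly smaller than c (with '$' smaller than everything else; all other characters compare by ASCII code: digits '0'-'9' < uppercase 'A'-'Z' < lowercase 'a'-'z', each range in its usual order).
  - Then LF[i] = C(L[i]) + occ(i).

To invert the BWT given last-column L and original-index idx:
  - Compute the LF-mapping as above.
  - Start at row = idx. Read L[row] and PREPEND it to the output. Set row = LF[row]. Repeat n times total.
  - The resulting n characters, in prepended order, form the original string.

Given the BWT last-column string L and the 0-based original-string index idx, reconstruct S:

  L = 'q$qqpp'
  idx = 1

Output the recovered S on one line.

LF mapping: 3 0 4 5 1 2
Walk LF starting at row 1, prepending L[row]:
  step 1: row=1, L[1]='$', prepend. Next row=LF[1]=0
  step 2: row=0, L[0]='q', prepend. Next row=LF[0]=3
  step 3: row=3, L[3]='q', prepend. Next row=LF[3]=5
  step 4: row=5, L[5]='p', prepend. Next row=LF[5]=2
  step 5: row=2, L[2]='q', prepend. Next row=LF[2]=4
  step 6: row=4, L[4]='p', prepend. Next row=LF[4]=1
Reversed output: pqpqq$

Answer: pqpqq$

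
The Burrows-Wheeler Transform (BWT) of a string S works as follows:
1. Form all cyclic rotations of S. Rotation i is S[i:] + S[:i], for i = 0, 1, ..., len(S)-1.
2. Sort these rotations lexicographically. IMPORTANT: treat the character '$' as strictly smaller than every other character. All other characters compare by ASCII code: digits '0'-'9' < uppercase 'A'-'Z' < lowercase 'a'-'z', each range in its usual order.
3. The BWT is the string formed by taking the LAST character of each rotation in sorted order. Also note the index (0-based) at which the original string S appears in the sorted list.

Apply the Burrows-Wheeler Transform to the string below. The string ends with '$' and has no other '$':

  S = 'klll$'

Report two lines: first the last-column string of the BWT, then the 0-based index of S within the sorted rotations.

All 5 rotations (rotation i = S[i:]+S[:i]):
  rot[0] = klll$
  rot[1] = lll$k
  rot[2] = ll$kl
  rot[3] = l$kll
  rot[4] = $klll
Sorted (with $ < everything):
  sorted[0] = $klll  (last char: 'l')
  sorted[1] = klll$  (last char: '$')
  sorted[2] = l$kll  (last char: 'l')
  sorted[3] = ll$kl  (last char: 'l')
  sorted[4] = lll$k  (last char: 'k')
Last column: l$llk
Original string S is at sorted index 1

Answer: l$llk
1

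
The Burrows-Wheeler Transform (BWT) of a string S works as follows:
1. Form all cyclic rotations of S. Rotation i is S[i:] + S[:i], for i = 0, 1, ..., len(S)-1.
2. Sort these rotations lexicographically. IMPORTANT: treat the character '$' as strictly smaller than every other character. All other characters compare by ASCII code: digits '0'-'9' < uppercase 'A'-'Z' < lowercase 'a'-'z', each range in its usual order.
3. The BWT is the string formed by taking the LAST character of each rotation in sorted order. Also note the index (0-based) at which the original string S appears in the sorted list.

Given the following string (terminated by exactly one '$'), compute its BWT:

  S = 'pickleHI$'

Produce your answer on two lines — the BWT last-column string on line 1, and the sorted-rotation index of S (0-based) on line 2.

Answer: IeHilpck$
8

Derivation:
All 9 rotations (rotation i = S[i:]+S[:i]):
  rot[0] = pickleHI$
  rot[1] = ickleHI$p
  rot[2] = ckleHI$pi
  rot[3] = kleHI$pic
  rot[4] = leHI$pick
  rot[5] = eHI$pickl
  rot[6] = HI$pickle
  rot[7] = I$pickleH
  rot[8] = $pickleHI
Sorted (with $ < everything):
  sorted[0] = $pickleHI  (last char: 'I')
  sorted[1] = HI$pickle  (last char: 'e')
  sorted[2] = I$pickleH  (last char: 'H')
  sorted[3] = ckleHI$pi  (last char: 'i')
  sorted[4] = eHI$pickl  (last char: 'l')
  sorted[5] = ickleHI$p  (last char: 'p')
  sorted[6] = kleHI$pic  (last char: 'c')
  sorted[7] = leHI$pick  (last char: 'k')
  sorted[8] = pickleHI$  (last char: '$')
Last column: IeHilpck$
Original string S is at sorted index 8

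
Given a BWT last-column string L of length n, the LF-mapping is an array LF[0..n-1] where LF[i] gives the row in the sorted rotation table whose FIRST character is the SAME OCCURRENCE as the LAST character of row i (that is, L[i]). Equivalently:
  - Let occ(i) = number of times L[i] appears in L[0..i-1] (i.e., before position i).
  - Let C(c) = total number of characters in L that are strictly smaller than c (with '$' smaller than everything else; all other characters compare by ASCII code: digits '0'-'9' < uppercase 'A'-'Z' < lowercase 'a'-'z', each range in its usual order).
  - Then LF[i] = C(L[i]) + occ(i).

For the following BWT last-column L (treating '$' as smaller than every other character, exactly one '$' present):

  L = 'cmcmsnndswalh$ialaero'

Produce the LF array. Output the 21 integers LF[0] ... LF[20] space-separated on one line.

Char counts: '$':1, 'a':3, 'c':2, 'd':1, 'e':1, 'h':1, 'i':1, 'l':2, 'm':2, 'n':2, 'o':1, 'r':1, 's':2, 'w':1
C (first-col start): C('$')=0, C('a')=1, C('c')=4, C('d')=6, C('e')=7, C('h')=8, C('i')=9, C('l')=10, C('m')=12, C('n')=14, C('o')=16, C('r')=17, C('s')=18, C('w')=20
L[0]='c': occ=0, LF[0]=C('c')+0=4+0=4
L[1]='m': occ=0, LF[1]=C('m')+0=12+0=12
L[2]='c': occ=1, LF[2]=C('c')+1=4+1=5
L[3]='m': occ=1, LF[3]=C('m')+1=12+1=13
L[4]='s': occ=0, LF[4]=C('s')+0=18+0=18
L[5]='n': occ=0, LF[5]=C('n')+0=14+0=14
L[6]='n': occ=1, LF[6]=C('n')+1=14+1=15
L[7]='d': occ=0, LF[7]=C('d')+0=6+0=6
L[8]='s': occ=1, LF[8]=C('s')+1=18+1=19
L[9]='w': occ=0, LF[9]=C('w')+0=20+0=20
L[10]='a': occ=0, LF[10]=C('a')+0=1+0=1
L[11]='l': occ=0, LF[11]=C('l')+0=10+0=10
L[12]='h': occ=0, LF[12]=C('h')+0=8+0=8
L[13]='$': occ=0, LF[13]=C('$')+0=0+0=0
L[14]='i': occ=0, LF[14]=C('i')+0=9+0=9
L[15]='a': occ=1, LF[15]=C('a')+1=1+1=2
L[16]='l': occ=1, LF[16]=C('l')+1=10+1=11
L[17]='a': occ=2, LF[17]=C('a')+2=1+2=3
L[18]='e': occ=0, LF[18]=C('e')+0=7+0=7
L[19]='r': occ=0, LF[19]=C('r')+0=17+0=17
L[20]='o': occ=0, LF[20]=C('o')+0=16+0=16

Answer: 4 12 5 13 18 14 15 6 19 20 1 10 8 0 9 2 11 3 7 17 16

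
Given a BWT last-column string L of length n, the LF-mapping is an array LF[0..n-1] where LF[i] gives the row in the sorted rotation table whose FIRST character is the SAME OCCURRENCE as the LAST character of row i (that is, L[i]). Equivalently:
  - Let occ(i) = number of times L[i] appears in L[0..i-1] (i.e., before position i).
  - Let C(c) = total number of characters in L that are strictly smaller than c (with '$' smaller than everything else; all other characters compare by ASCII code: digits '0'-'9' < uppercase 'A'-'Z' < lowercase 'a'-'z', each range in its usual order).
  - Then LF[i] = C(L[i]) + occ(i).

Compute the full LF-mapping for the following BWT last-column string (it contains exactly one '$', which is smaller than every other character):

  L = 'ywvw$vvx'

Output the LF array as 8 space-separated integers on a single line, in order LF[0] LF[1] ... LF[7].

Char counts: '$':1, 'v':3, 'w':2, 'x':1, 'y':1
C (first-col start): C('$')=0, C('v')=1, C('w')=4, C('x')=6, C('y')=7
L[0]='y': occ=0, LF[0]=C('y')+0=7+0=7
L[1]='w': occ=0, LF[1]=C('w')+0=4+0=4
L[2]='v': occ=0, LF[2]=C('v')+0=1+0=1
L[3]='w': occ=1, LF[3]=C('w')+1=4+1=5
L[4]='$': occ=0, LF[4]=C('$')+0=0+0=0
L[5]='v': occ=1, LF[5]=C('v')+1=1+1=2
L[6]='v': occ=2, LF[6]=C('v')+2=1+2=3
L[7]='x': occ=0, LF[7]=C('x')+0=6+0=6

Answer: 7 4 1 5 0 2 3 6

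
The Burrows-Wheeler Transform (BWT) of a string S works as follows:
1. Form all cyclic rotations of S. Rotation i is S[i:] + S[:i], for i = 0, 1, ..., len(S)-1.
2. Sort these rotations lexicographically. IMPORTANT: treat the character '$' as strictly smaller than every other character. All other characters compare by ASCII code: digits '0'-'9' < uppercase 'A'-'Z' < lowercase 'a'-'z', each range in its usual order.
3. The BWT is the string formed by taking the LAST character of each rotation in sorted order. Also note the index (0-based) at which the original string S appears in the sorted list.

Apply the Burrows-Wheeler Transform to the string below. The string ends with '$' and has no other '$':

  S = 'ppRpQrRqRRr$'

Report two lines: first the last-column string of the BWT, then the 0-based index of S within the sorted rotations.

All 12 rotations (rotation i = S[i:]+S[:i]):
  rot[0] = ppRpQrRqRRr$
  rot[1] = pRpQrRqRRr$p
  rot[2] = RpQrRqRRr$pp
  rot[3] = pQrRqRRr$ppR
  rot[4] = QrRqRRr$ppRp
  rot[5] = rRqRRr$ppRpQ
  rot[6] = RqRRr$ppRpQr
  rot[7] = qRRr$ppRpQrR
  rot[8] = RRr$ppRpQrRq
  rot[9] = Rr$ppRpQrRqR
  rot[10] = r$ppRpQrRqRR
  rot[11] = $ppRpQrRqRRr
Sorted (with $ < everything):
  sorted[0] = $ppRpQrRqRRr  (last char: 'r')
  sorted[1] = QrRqRRr$ppRp  (last char: 'p')
  sorted[2] = RRr$ppRpQrRq  (last char: 'q')
  sorted[3] = RpQrRqRRr$pp  (last char: 'p')
  sorted[4] = RqRRr$ppRpQr  (last char: 'r')
  sorted[5] = Rr$ppRpQrRqR  (last char: 'R')
  sorted[6] = pQrRqRRr$ppR  (last char: 'R')
  sorted[7] = pRpQrRqRRr$p  (last char: 'p')
  sorted[8] = ppRpQrRqRRr$  (last char: '$')
  sorted[9] = qRRr$ppRpQrR  (last char: 'R')
  sorted[10] = r$ppRpQrRqRR  (last char: 'R')
  sorted[11] = rRqRRr$ppRpQ  (last char: 'Q')
Last column: rpqprRRp$RRQ
Original string S is at sorted index 8

Answer: rpqprRRp$RRQ
8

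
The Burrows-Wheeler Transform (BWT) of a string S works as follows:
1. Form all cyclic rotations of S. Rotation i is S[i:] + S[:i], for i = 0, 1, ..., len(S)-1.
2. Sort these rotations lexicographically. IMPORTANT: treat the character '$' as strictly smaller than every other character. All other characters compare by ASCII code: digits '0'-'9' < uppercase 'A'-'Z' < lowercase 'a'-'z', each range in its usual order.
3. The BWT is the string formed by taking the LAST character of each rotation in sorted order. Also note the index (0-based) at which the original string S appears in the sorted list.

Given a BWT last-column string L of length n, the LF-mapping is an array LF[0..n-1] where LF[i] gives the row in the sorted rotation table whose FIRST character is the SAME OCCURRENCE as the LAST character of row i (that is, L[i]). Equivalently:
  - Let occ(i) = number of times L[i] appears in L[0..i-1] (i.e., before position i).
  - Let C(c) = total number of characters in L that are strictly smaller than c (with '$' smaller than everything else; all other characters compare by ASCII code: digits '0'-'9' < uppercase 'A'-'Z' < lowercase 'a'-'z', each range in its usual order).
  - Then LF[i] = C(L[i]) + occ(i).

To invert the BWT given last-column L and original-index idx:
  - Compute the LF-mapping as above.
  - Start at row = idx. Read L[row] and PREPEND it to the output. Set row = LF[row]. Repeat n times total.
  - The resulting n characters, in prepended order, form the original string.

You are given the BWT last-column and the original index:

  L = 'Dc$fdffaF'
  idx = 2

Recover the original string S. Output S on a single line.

LF mapping: 1 4 0 6 5 7 8 3 2
Walk LF starting at row 2, prepending L[row]:
  step 1: row=2, L[2]='$', prepend. Next row=LF[2]=0
  step 2: row=0, L[0]='D', prepend. Next row=LF[0]=1
  step 3: row=1, L[1]='c', prepend. Next row=LF[1]=4
  step 4: row=4, L[4]='d', prepend. Next row=LF[4]=5
  step 5: row=5, L[5]='f', prepend. Next row=LF[5]=7
  step 6: row=7, L[7]='a', prepend. Next row=LF[7]=3
  step 7: row=3, L[3]='f', prepend. Next row=LF[3]=6
  step 8: row=6, L[6]='f', prepend. Next row=LF[6]=8
  step 9: row=8, L[8]='F', prepend. Next row=LF[8]=2
Reversed output: FffafdcD$

Answer: FffafdcD$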